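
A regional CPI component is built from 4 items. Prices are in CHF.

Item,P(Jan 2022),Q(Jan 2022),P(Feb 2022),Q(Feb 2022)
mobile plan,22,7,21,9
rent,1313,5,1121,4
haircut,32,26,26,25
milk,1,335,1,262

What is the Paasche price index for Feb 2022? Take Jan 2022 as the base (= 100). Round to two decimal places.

Paasche price index uses current-period quantities as weights.
ΣP(Feb 2022)·Q(Feb 2022) = 21×9 + 1121×4 + 26×25 + 1×262 = 189 + 4484 + 650 + 262 = 5585
ΣP(Jan 2022)·Q(Feb 2022) = 22×9 + 1313×4 + 32×25 + 1×262 = 198 + 5252 + 800 + 262 = 6512
Index = 5585 / 6512 × 100 = 85.7647

85.76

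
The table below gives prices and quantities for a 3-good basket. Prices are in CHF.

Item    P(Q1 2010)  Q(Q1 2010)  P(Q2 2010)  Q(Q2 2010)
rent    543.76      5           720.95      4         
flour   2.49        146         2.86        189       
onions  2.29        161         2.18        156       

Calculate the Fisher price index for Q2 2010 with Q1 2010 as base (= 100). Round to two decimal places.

126.04

Laspeyres component (base-period weights):
ΣP(Q2 2010)Q(Q1 2010) = 720.95×5 + 2.86×146 + 2.18×161 = 3604.75 + 417.56 + 350.98 = 4373.29
ΣP(Q1 2010)Q(Q1 2010) = 543.76×5 + 2.49×146 + 2.29×161 = 2718.8 + 363.54 + 368.69 = 3451.03
L = 4373.29 / 3451.03 × 100 = 126.7242
Paasche component (current-period weights):
ΣP(Q2 2010)Q(Q2 2010) = 720.95×4 + 2.86×189 + 2.18×156 = 2883.8 + 540.54 + 340.08 = 3764.42
ΣP(Q1 2010)Q(Q2 2010) = 543.76×4 + 2.49×189 + 2.29×156 = 2175.04 + 470.61 + 357.24 = 3002.89
P = 3764.42 / 3002.89 × 100 = 125.3599
Fisher = √(L × P) = √(126.7242 × 125.3599) = 126.0402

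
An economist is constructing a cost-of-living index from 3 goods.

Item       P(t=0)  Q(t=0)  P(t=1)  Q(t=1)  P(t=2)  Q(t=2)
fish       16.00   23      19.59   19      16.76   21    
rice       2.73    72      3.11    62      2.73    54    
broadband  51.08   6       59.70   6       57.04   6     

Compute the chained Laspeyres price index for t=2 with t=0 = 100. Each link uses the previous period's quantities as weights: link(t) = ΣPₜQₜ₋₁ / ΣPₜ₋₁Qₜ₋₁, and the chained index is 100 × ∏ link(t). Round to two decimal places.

Link t=0→t=1:
ΣP(t=1)Q(t=0) = 19.59×23 + 3.11×72 + 59.70×6 = 450.57 + 223.92 + 358.2 = 1032.69
ΣP(t=0)Q(t=0) = 16.00×23 + 2.73×72 + 51.08×6 = 368 + 196.56 + 306.48 = 871.04
link = 1032.69/871.04 = 1.185583
Link t=1→t=2:
ΣP(t=2)Q(t=1) = 16.76×19 + 2.73×62 + 57.04×6 = 318.44 + 169.26 + 342.24 = 829.94
ΣP(t=1)Q(t=1) = 19.59×19 + 3.11×62 + 59.70×6 = 372.21 + 192.82 + 358.2 = 923.23
link = 829.94/923.23 = 0.898953
Chained index = 100 × 1.185583 × 0.898953 = 106.5783

106.58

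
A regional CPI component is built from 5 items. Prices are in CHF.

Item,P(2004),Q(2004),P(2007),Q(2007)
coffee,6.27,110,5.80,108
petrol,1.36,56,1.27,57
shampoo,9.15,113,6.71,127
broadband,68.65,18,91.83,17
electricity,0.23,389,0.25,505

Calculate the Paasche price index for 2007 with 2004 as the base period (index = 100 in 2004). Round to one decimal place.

101.2

Paasche price index uses current-period quantities as weights.
ΣP(2007)·Q(2007) = 5.80×108 + 1.27×57 + 6.71×127 + 91.83×17 + 0.25×505 = 626.4 + 72.39 + 852.17 + 1561.11 + 126.25 = 3238.32
ΣP(2004)·Q(2007) = 6.27×108 + 1.36×57 + 9.15×127 + 68.65×17 + 0.23×505 = 677.16 + 77.52 + 1162.05 + 1167.05 + 116.15 = 3199.93
Index = 3238.32 / 3199.93 × 100 = 101.1997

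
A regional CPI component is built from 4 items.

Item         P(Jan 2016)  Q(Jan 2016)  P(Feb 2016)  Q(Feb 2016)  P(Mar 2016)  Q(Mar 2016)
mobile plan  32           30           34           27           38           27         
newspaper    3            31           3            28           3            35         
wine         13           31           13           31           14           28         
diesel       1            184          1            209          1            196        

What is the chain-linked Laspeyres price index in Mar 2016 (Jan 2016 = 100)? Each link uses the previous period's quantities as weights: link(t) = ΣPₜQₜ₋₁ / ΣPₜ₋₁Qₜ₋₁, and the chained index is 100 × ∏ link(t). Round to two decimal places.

112.59

Link Jan 2016→Feb 2016:
ΣP(Feb 2016)Q(Jan 2016) = 34×30 + 3×31 + 13×31 + 1×184 = 1020 + 93 + 403 + 184 = 1700
ΣP(Jan 2016)Q(Jan 2016) = 32×30 + 3×31 + 13×31 + 1×184 = 960 + 93 + 403 + 184 = 1640
link = 1700/1640 = 1.036585
Link Feb 2016→Mar 2016:
ΣP(Mar 2016)Q(Feb 2016) = 38×27 + 3×28 + 14×31 + 1×209 = 1026 + 84 + 434 + 209 = 1753
ΣP(Feb 2016)Q(Feb 2016) = 34×27 + 3×28 + 13×31 + 1×209 = 918 + 84 + 403 + 209 = 1614
link = 1753/1614 = 1.086121
Chained index = 100 × 1.036585 × 1.086121 = 112.5858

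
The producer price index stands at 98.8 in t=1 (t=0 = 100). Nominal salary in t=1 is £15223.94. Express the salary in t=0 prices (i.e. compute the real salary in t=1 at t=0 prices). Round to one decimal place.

15408.8

Real = Nominal ÷ (Index/100) = 15223.94 ÷ (98.8/100)
     = 15223.94 ÷ 0.988 = 15408.8462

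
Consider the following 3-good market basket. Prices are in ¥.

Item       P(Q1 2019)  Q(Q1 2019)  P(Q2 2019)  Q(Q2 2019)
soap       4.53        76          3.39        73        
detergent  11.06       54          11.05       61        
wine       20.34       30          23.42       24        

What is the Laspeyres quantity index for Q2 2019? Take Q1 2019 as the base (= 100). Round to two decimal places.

Laspeyres quantity index uses base-period prices as weights.
ΣP(Q1 2019)·Q(Q2 2019) = 4.53×73 + 11.06×61 + 20.34×24 = 330.69 + 674.66 + 488.16 = 1493.51
ΣP(Q1 2019)·Q(Q1 2019) = 4.53×76 + 11.06×54 + 20.34×30 = 344.28 + 597.24 + 610.2 = 1551.72
Index = 1493.51 / 1551.72 × 100 = 96.2487

96.25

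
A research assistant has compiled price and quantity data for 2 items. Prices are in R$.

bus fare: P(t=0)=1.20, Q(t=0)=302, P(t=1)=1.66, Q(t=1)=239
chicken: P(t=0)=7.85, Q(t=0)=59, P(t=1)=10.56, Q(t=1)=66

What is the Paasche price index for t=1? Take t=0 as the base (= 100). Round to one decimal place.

135.9

Paasche price index uses current-period quantities as weights.
ΣP(t=1)·Q(t=1) = 1.66×239 + 10.56×66 = 396.74 + 696.96 = 1093.7
ΣP(t=0)·Q(t=1) = 1.20×239 + 7.85×66 = 286.8 + 518.1 = 804.9
Index = 1093.7 / 804.9 × 100 = 135.8802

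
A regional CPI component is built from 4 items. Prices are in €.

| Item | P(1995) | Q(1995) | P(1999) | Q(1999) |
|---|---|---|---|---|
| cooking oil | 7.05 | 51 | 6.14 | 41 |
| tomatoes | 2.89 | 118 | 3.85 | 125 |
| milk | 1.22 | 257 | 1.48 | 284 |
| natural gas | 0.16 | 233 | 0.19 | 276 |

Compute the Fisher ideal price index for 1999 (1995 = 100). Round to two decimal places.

Laspeyres component (base-period weights):
ΣP(1999)Q(1995) = 6.14×51 + 3.85×118 + 1.48×257 + 0.19×233 = 313.14 + 454.3 + 380.36 + 44.27 = 1192.07
ΣP(1995)Q(1995) = 7.05×51 + 2.89×118 + 1.22×257 + 0.16×233 = 359.55 + 341.02 + 313.54 + 37.28 = 1051.39
L = 1192.07 / 1051.39 × 100 = 113.3804
Paasche component (current-period weights):
ΣP(1999)Q(1999) = 6.14×41 + 3.85×125 + 1.48×284 + 0.19×276 = 251.74 + 481.25 + 420.32 + 52.44 = 1205.75
ΣP(1995)Q(1999) = 7.05×41 + 2.89×125 + 1.22×284 + 0.16×276 = 289.05 + 361.25 + 346.48 + 44.16 = 1040.94
P = 1205.75 / 1040.94 × 100 = 115.8328
Fisher = √(L × P) = √(113.3804 × 115.8328) = 114.6000

114.60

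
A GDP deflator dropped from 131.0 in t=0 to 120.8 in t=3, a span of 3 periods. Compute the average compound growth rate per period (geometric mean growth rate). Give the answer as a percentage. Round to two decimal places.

-2.67%

Growth factor = (120.8/131.0)^(1/3) = (0.922137)^(1/3) = 0.973341
Growth rate = 0.973341 − 1 = -0.026659 = -2.6659%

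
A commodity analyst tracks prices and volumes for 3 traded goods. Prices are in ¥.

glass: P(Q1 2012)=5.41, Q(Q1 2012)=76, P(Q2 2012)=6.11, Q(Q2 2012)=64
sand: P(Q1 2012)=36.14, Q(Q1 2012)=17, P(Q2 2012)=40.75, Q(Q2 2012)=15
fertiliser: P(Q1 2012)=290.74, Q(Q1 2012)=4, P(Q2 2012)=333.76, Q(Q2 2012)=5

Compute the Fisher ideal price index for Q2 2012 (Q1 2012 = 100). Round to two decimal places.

113.96

Laspeyres component (base-period weights):
ΣP(Q2 2012)Q(Q1 2012) = 6.11×76 + 40.75×17 + 333.76×4 = 464.36 + 692.75 + 1335.04 = 2492.15
ΣP(Q1 2012)Q(Q1 2012) = 5.41×76 + 36.14×17 + 290.74×4 = 411.16 + 614.38 + 1162.96 = 2188.5
L = 2492.15 / 2188.5 × 100 = 113.8748
Paasche component (current-period weights):
ΣP(Q2 2012)Q(Q2 2012) = 6.11×64 + 40.75×15 + 333.76×5 = 391.04 + 611.25 + 1668.8 = 2671.09
ΣP(Q1 2012)Q(Q2 2012) = 5.41×64 + 36.14×15 + 290.74×5 = 346.24 + 542.1 + 1453.7 = 2342.04
P = 2671.09 / 2342.04 × 100 = 114.0497
Fisher = √(L × P) = √(113.8748 × 114.0497) = 113.9622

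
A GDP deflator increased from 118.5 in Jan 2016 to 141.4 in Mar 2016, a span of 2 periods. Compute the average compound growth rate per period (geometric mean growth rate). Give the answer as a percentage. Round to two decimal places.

Growth factor = (141.4/118.5)^(1/2) = (1.193249)^(1/2) = 1.092359
Growth rate = 1.092359 − 1 = 0.092359 = 9.2359%

9.24%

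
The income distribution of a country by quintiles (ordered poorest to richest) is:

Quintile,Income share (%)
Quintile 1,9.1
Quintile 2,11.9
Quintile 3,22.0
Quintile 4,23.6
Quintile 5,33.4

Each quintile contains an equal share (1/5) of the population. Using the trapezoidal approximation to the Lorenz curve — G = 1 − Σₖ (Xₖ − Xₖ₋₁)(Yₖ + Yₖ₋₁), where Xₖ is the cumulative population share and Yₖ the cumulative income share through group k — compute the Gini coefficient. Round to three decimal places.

0.241

Cumulative income shares Yₖ: 0.0910, 0.2100, 0.4300, 0.6660, 1.0000
Σ (Xₖ−Xₖ₋₁)(Yₖ+Yₖ₋₁) = (1/5)(0.0910+0.0000) + (1/5)(0.2100+0.0910) + (1/5)(0.4300+0.2100) + (1/5)(0.6660+0.4300) + (1/5)(1.0000+0.6660)
  = 0.0182 + 0.0602 + 0.1280 + 0.2192 + 0.3332 = 0.7588
G = 1 − 0.7588 = 0.2412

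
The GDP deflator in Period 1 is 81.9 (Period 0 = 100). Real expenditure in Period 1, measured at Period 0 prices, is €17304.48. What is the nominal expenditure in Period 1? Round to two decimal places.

Nominal = Real × (Index/100) = 17304.48 × (81.9/100)
        = 17304.48 × 0.819 = 14172.3691

14172.37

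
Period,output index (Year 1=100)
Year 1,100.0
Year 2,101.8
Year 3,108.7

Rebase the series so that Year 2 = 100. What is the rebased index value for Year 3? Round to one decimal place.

106.8

Rebased(Year 3) = 108.7 / 101.8 × 100 = 106.7780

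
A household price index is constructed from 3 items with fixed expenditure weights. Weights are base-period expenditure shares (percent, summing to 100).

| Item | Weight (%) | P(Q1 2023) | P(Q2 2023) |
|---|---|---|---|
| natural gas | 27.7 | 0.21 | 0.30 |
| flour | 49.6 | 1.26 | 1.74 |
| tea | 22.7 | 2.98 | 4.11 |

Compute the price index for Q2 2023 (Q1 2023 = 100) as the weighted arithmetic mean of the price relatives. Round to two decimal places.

natural gas: 27.7 × (0.30/0.21) = 27.7 × 1.428571 = 39.5714
flour: 49.6 × (1.74/1.26) = 49.6 × 1.380952 = 68.4952
tea: 22.7 × (4.11/2.98) = 22.7 × 1.379195 = 31.3077
Index = Σ wᵢ·(p₁ᵢ/p₀ᵢ) = 39.5714 + 68.4952 + 31.3077 = 139.3744

139.37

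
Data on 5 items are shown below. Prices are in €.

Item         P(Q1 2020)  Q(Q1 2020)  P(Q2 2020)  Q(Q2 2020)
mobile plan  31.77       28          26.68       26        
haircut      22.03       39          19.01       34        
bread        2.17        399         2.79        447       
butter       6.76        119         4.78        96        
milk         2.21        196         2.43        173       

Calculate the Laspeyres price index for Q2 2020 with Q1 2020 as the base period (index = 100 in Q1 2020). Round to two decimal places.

94.67

Laspeyres price index uses base-period quantities as weights.
ΣP(Q2 2020)·Q(Q1 2020) = 26.68×28 + 19.01×39 + 2.79×399 + 4.78×119 + 2.43×196 = 747.04 + 741.39 + 1113.21 + 568.82 + 476.28 = 3646.74
ΣP(Q1 2020)·Q(Q1 2020) = 31.77×28 + 22.03×39 + 2.17×399 + 6.76×119 + 2.21×196 = 889.56 + 859.17 + 865.83 + 804.44 + 433.16 = 3852.16
Index = 3646.74 / 3852.16 × 100 = 94.6674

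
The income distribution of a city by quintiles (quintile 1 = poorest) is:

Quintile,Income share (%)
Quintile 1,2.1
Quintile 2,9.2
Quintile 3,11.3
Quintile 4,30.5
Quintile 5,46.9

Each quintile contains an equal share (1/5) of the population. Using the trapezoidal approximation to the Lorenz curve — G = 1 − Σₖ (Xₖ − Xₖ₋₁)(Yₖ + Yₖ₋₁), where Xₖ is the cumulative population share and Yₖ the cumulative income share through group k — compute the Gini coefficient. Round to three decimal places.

Cumulative income shares Yₖ: 0.0210, 0.1130, 0.2260, 0.5310, 1.0000
Σ (Xₖ−Xₖ₋₁)(Yₖ+Yₖ₋₁) = (1/5)(0.0210+0.0000) + (1/5)(0.1130+0.0210) + (1/5)(0.2260+0.1130) + (1/5)(0.5310+0.2260) + (1/5)(1.0000+0.5310)
  = 0.0042 + 0.0268 + 0.0678 + 0.1514 + 0.3062 = 0.5564
G = 1 − 0.5564 = 0.4436

0.444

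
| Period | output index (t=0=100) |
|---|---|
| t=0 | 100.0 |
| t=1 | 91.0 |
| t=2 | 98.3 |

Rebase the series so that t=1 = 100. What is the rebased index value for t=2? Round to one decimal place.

Rebased(t=2) = 98.3 / 91.0 × 100 = 108.0220

108.0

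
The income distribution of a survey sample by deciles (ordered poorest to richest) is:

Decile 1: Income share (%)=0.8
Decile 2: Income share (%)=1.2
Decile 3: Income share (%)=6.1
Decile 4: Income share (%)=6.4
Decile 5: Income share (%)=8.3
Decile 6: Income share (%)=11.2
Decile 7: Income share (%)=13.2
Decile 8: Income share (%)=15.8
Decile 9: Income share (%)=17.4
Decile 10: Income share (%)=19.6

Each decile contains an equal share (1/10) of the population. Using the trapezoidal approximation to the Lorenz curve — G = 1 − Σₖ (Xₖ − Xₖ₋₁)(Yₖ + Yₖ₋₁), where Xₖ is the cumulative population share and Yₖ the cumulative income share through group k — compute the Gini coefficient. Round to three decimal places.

Cumulative income shares Yₖ: 0.0080, 0.0200, 0.0810, 0.1450, 0.2280, 0.3400, 0.4720, 0.6300, 0.8040, 1.0000
Σ (Xₖ−Xₖ₋₁)(Yₖ+Yₖ₋₁) = (1/10)(0.0080+0.0000) + (1/10)(0.0200+0.0080) + (1/10)(0.0810+0.0200) + (1/10)(0.1450+0.0810) + (1/10)(0.2280+0.1450) + (1/10)(0.3400+0.2280) + (1/10)(0.4720+0.3400) + (1/10)(0.6300+0.4720) + (1/10)(0.8040+0.6300) + (1/10)(1.0000+0.8040)
  = 0.0008 + 0.0028 + 0.0101 + 0.0226 + 0.0373 + 0.0568 + 0.0812 + 0.1102 + 0.1434 + 0.1804 = 0.6456
G = 1 − 0.6456 = 0.3544

0.354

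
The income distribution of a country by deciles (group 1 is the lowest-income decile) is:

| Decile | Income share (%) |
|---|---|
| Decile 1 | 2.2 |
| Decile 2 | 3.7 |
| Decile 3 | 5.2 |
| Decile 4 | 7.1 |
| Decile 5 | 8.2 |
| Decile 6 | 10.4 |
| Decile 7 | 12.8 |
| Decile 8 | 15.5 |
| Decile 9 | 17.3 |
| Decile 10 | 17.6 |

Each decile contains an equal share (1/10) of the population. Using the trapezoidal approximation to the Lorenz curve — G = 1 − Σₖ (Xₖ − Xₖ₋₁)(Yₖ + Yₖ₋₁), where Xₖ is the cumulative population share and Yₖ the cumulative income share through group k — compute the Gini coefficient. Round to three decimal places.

0.305

Cumulative income shares Yₖ: 0.0220, 0.0590, 0.1110, 0.1820, 0.2640, 0.3680, 0.4960, 0.6510, 0.8240, 1.0000
Σ (Xₖ−Xₖ₋₁)(Yₖ+Yₖ₋₁) = (1/10)(0.0220+0.0000) + (1/10)(0.0590+0.0220) + (1/10)(0.1110+0.0590) + (1/10)(0.1820+0.1110) + (1/10)(0.2640+0.1820) + (1/10)(0.3680+0.2640) + (1/10)(0.4960+0.3680) + (1/10)(0.6510+0.4960) + (1/10)(0.8240+0.6510) + (1/10)(1.0000+0.8240)
  = 0.0022 + 0.0081 + 0.0170 + 0.0293 + 0.0446 + 0.0632 + 0.0864 + 0.1147 + 0.1475 + 0.1824 = 0.6954
G = 1 − 0.6954 = 0.3046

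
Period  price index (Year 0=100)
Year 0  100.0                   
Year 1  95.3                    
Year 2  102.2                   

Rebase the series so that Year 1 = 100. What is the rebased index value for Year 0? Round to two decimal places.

104.93

Rebased(Year 0) = 100.0 / 95.3 × 100 = 104.9318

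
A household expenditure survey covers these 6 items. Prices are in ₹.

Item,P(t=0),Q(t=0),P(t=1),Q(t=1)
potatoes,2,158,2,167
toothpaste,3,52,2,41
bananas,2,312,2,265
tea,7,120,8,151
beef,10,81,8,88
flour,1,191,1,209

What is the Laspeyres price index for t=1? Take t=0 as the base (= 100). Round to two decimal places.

96.80

Laspeyres price index uses base-period quantities as weights.
ΣP(t=1)·Q(t=0) = 2×158 + 2×52 + 2×312 + 8×120 + 8×81 + 1×191 = 316 + 104 + 624 + 960 + 648 + 191 = 2843
ΣP(t=0)·Q(t=0) = 2×158 + 3×52 + 2×312 + 7×120 + 10×81 + 1×191 = 316 + 156 + 624 + 840 + 810 + 191 = 2937
Index = 2843 / 2937 × 100 = 96.7995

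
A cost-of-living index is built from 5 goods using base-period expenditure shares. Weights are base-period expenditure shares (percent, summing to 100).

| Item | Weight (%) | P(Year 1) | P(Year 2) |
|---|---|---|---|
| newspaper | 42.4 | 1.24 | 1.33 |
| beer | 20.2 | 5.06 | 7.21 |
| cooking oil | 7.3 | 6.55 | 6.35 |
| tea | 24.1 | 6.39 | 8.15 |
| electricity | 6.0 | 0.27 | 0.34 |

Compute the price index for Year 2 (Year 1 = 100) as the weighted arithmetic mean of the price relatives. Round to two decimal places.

119.63

newspaper: 42.4 × (1.33/1.24) = 42.4 × 1.072581 = 45.4774
beer: 20.2 × (7.21/5.06) = 20.2 × 1.424901 = 28.7830
cooking oil: 7.3 × (6.35/6.55) = 7.3 × 0.969466 = 7.0771
tea: 24.1 × (8.15/6.39) = 24.1 × 1.275430 = 30.7379
electricity: 6.0 × (0.34/0.27) = 6.0 × 1.259259 = 7.5556
Index = Σ wᵢ·(p₁ᵢ/p₀ᵢ) = 45.4774 + 28.7830 + 7.0771 + 30.7379 + 7.5556 = 119.6309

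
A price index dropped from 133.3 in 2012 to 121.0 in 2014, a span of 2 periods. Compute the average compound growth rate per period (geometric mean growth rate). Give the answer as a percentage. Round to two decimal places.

Growth factor = (121.0/133.3)^(1/2) = (0.907727)^(1/2) = 0.952747
Growth rate = 0.952747 − 1 = -0.047253 = -4.7253%

-4.73%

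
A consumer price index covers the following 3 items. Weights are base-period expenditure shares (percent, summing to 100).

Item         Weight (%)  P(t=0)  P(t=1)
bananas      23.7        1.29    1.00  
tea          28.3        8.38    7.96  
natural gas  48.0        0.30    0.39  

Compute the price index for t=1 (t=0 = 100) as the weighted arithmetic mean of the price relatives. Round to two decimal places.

bananas: 23.7 × (1.00/1.29) = 23.7 × 0.775194 = 18.3721
tea: 28.3 × (7.96/8.38) = 28.3 × 0.949881 = 26.8816
natural gas: 48.0 × (0.39/0.30) = 48.0 × 1.300000 = 62.4000
Index = Σ wᵢ·(p₁ᵢ/p₀ᵢ) = 18.3721 + 26.8816 + 62.4000 = 107.6537

107.65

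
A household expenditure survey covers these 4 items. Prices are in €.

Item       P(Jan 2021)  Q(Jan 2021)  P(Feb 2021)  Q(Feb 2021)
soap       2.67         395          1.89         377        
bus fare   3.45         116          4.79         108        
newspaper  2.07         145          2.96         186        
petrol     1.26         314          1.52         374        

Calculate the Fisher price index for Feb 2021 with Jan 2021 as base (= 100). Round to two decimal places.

Laspeyres component (base-period weights):
ΣP(Feb 2021)Q(Jan 2021) = 1.89×395 + 4.79×116 + 2.96×145 + 1.52×314 = 746.55 + 555.64 + 429.2 + 477.28 = 2208.67
ΣP(Jan 2021)Q(Jan 2021) = 2.67×395 + 3.45×116 + 2.07×145 + 1.26×314 = 1054.65 + 400.2 + 300.15 + 395.64 = 2150.64
L = 2208.67 / 2150.64 × 100 = 102.6983
Paasche component (current-period weights):
ΣP(Feb 2021)Q(Feb 2021) = 1.89×377 + 4.79×108 + 2.96×186 + 1.52×374 = 712.53 + 517.32 + 550.56 + 568.48 = 2348.89
ΣP(Jan 2021)Q(Feb 2021) = 2.67×377 + 3.45×108 + 2.07×186 + 1.26×374 = 1006.59 + 372.6 + 385.02 + 471.24 = 2235.45
P = 2348.89 / 2235.45 × 100 = 105.0746
Fisher = √(L × P) = √(102.6983 × 105.0746) = 103.8796

103.88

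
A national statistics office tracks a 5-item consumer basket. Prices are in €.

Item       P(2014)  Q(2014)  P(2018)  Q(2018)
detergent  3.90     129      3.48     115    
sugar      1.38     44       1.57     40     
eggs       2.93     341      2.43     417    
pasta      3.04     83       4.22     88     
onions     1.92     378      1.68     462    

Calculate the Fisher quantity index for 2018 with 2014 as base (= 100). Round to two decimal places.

112.93

Laspeyres component (base-period weights):
ΣP(2014)Q(2018) = 3.90×115 + 1.38×40 + 2.93×417 + 3.04×88 + 1.92×462 = 448.5 + 55.2 + 1221.81 + 267.52 + 887.04 = 2880.07
ΣP(2014)Q(2014) = 3.90×129 + 1.38×44 + 2.93×341 + 3.04×83 + 1.92×378 = 503.1 + 60.72 + 999.13 + 252.32 + 725.76 = 2541.03
L = 2880.07 / 2541.03 × 100 = 113.3426
Paasche component (current-period weights):
ΣP(2018)Q(2018) = 3.48×115 + 1.57×40 + 2.43×417 + 4.22×88 + 1.68×462 = 400.2 + 62.8 + 1013.31 + 371.36 + 776.16 = 2623.83
ΣP(2018)Q(2014) = 3.48×129 + 1.57×44 + 2.43×341 + 4.22×83 + 1.68×378 = 448.92 + 69.08 + 828.63 + 350.26 + 635.04 = 2331.93
P = 2623.83 / 2331.93 × 100 = 112.5175
Fisher = √(L × P) = √(113.3426 × 112.5175) = 112.9293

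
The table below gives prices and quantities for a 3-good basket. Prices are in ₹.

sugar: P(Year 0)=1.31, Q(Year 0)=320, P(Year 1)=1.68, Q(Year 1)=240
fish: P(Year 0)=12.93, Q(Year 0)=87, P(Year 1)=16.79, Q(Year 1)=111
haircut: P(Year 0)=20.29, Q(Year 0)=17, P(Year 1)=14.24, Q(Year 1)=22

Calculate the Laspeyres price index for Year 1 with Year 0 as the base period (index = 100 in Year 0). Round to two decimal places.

Laspeyres price index uses base-period quantities as weights.
ΣP(Year 1)·Q(Year 0) = 1.68×320 + 16.79×87 + 14.24×17 = 537.6 + 1460.73 + 242.08 = 2240.41
ΣP(Year 0)·Q(Year 0) = 1.31×320 + 12.93×87 + 20.29×17 = 419.2 + 1124.91 + 344.93 = 1889.04
Index = 2240.41 / 1889.04 × 100 = 118.6005

118.60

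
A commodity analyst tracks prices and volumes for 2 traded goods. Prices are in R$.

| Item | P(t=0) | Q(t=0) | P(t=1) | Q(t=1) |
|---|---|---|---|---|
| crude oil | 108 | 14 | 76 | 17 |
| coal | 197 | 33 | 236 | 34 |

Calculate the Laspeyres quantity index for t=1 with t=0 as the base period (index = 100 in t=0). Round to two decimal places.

Laspeyres quantity index uses base-period prices as weights.
ΣP(t=0)·Q(t=1) = 108×17 + 197×34 = 1836 + 6698 = 8534
ΣP(t=0)·Q(t=0) = 108×14 + 197×33 = 1512 + 6501 = 8013
Index = 8534 / 8013 × 100 = 106.5019

106.50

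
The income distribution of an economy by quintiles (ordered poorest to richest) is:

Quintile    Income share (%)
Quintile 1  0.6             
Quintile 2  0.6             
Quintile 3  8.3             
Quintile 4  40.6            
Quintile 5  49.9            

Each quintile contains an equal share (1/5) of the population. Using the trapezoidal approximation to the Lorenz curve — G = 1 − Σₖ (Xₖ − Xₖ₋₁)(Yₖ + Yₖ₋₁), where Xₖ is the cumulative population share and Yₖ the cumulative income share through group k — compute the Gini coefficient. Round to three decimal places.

0.554

Cumulative income shares Yₖ: 0.0060, 0.0120, 0.0950, 0.5010, 1.0000
Σ (Xₖ−Xₖ₋₁)(Yₖ+Yₖ₋₁) = (1/5)(0.0060+0.0000) + (1/5)(0.0120+0.0060) + (1/5)(0.0950+0.0120) + (1/5)(0.5010+0.0950) + (1/5)(1.0000+0.5010)
  = 0.0012 + 0.0036 + 0.0214 + 0.1192 + 0.3002 = 0.4456
G = 1 − 0.4456 = 0.5544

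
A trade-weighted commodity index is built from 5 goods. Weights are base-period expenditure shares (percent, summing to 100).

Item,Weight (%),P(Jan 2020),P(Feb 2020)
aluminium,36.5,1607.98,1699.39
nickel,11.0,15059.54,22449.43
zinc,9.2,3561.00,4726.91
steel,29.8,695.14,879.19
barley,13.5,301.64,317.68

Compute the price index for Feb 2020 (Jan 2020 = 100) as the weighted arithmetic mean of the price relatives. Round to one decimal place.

aluminium: 36.5 × (1699.39/1607.98) = 36.5 × 1.056848 = 38.5749
nickel: 11.0 × (22449.43/15059.54) = 11.0 × 1.490712 = 16.3978
zinc: 9.2 × (4726.91/3561.00) = 9.2 × 1.327411 = 12.2122
steel: 29.8 × (879.19/695.14) = 29.8 × 1.264767 = 37.6901
barley: 13.5 × (317.68/301.64) = 13.5 × 1.053176 = 14.2179
Index = Σ wᵢ·(p₁ᵢ/p₀ᵢ) = 38.5749 + 16.3978 + 12.2122 + 37.6901 + 14.2179 = 119.0929

119.1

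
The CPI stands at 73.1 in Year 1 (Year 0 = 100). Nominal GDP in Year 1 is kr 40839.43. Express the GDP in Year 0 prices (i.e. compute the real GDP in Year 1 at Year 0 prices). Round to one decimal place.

55867.9

Real = Nominal ÷ (Index/100) = 40839.43 ÷ (73.1/100)
     = 40839.43 ÷ 0.731 = 55867.8933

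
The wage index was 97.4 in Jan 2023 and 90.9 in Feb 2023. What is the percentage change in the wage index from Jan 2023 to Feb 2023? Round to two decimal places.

-6.67%

Change = (90.9 − 97.4) / 97.4 × 100
       = -6.5 / 97.4 × 100 = -6.6735%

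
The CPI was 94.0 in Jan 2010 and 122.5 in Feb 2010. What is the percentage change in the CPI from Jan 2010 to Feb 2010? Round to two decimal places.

Change = (122.5 − 94.0) / 94.0 × 100
       = 28.5 / 94.0 × 100 = 30.3191%

30.32%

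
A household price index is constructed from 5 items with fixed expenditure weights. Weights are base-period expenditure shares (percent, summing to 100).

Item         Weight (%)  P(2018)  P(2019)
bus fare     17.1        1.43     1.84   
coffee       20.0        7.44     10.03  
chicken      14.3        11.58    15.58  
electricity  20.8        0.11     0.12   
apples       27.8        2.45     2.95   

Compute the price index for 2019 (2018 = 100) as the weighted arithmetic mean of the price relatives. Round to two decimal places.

bus fare: 17.1 × (1.84/1.43) = 17.1 × 1.286713 = 22.0028
coffee: 20.0 × (10.03/7.44) = 20.0 × 1.348118 = 26.9624
chicken: 14.3 × (15.58/11.58) = 14.3 × 1.345423 = 19.2396
electricity: 20.8 × (0.12/0.11) = 20.8 × 1.090909 = 22.6909
apples: 27.8 × (2.95/2.45) = 27.8 × 1.204082 = 33.4735
Index = Σ wᵢ·(p₁ᵢ/p₀ᵢ) = 22.0028 + 26.9624 + 19.2396 + 22.6909 + 33.4735 = 124.3691

124.37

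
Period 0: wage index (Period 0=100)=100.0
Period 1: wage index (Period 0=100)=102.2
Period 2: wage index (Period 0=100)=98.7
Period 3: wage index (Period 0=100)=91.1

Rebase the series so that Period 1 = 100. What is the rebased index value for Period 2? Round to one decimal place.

96.6

Rebased(Period 2) = 98.7 / 102.2 × 100 = 96.5753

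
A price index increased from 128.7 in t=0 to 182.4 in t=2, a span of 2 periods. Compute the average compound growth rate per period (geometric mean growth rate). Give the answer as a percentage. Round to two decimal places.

19.05%

Growth factor = (182.4/128.7)^(1/2) = (1.417249)^(1/2) = 1.190483
Growth rate = 1.190483 − 1 = 0.190483 = 19.0483%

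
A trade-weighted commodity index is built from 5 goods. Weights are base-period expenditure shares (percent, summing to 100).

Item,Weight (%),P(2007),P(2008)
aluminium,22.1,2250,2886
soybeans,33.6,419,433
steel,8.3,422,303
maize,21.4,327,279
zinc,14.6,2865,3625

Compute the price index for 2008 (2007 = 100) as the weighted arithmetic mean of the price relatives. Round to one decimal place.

aluminium: 22.1 × (2886/2250) = 22.1 × 1.282667 = 28.3469
soybeans: 33.6 × (433/419) = 33.6 × 1.033413 = 34.7227
steel: 8.3 × (303/422) = 8.3 × 0.718009 = 5.9595
maize: 21.4 × (279/327) = 21.4 × 0.853211 = 18.2587
zinc: 14.6 × (3625/2865) = 14.6 × 1.265271 = 18.4729
Index = Σ wᵢ·(p₁ᵢ/p₀ᵢ) = 28.3469 + 34.7227 + 5.9595 + 18.2587 + 18.4729 = 105.7608

105.8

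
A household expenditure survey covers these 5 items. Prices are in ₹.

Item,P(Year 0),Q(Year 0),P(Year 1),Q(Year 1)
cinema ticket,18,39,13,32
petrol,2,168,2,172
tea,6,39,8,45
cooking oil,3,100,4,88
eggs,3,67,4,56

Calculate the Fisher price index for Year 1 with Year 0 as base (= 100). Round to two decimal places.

103.69

Laspeyres component (base-period weights):
ΣP(Year 1)Q(Year 0) = 13×39 + 2×168 + 8×39 + 4×100 + 4×67 = 507 + 336 + 312 + 400 + 268 = 1823
ΣP(Year 0)Q(Year 0) = 18×39 + 2×168 + 6×39 + 3×100 + 3×67 = 702 + 336 + 234 + 300 + 201 = 1773
L = 1823 / 1773 × 100 = 102.8201
Paasche component (current-period weights):
ΣP(Year 1)Q(Year 1) = 13×32 + 2×172 + 8×45 + 4×88 + 4×56 = 416 + 344 + 360 + 352 + 224 = 1696
ΣP(Year 0)Q(Year 1) = 18×32 + 2×172 + 6×45 + 3×88 + 3×56 = 576 + 344 + 270 + 264 + 168 = 1622
P = 1696 / 1622 × 100 = 104.5623
Fisher = √(L × P) = √(102.8201 × 104.5623) = 103.6875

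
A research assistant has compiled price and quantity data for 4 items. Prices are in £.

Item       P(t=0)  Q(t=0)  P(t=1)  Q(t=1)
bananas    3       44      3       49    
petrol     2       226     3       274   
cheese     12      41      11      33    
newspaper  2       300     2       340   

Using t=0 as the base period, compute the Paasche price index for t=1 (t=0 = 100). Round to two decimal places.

113.61

Paasche price index uses current-period quantities as weights.
ΣP(t=1)·Q(t=1) = 3×49 + 3×274 + 11×33 + 2×340 = 147 + 822 + 363 + 680 = 2012
ΣP(t=0)·Q(t=1) = 3×49 + 2×274 + 12×33 + 2×340 = 147 + 548 + 396 + 680 = 1771
Index = 2012 / 1771 × 100 = 113.6081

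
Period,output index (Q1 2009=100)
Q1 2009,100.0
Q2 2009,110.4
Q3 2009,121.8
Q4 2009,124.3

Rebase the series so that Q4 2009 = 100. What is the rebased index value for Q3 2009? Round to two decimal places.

97.99

Rebased(Q3 2009) = 121.8 / 124.3 × 100 = 97.9887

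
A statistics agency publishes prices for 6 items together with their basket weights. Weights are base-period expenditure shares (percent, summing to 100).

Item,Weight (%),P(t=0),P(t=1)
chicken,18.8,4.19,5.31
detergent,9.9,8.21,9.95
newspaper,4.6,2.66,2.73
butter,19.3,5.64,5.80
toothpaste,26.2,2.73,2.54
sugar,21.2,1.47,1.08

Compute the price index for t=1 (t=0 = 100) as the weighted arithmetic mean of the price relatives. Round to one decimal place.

100.3

chicken: 18.8 × (5.31/4.19) = 18.8 × 1.267303 = 23.8253
detergent: 9.9 × (9.95/8.21) = 9.9 × 1.211937 = 11.9982
newspaper: 4.6 × (2.73/2.66) = 4.6 × 1.026316 = 4.7211
butter: 19.3 × (5.80/5.64) = 19.3 × 1.028369 = 19.8475
toothpaste: 26.2 × (2.54/2.73) = 26.2 × 0.930403 = 24.3766
sugar: 21.2 × (1.08/1.47) = 21.2 × 0.734694 = 15.5755
Index = Σ wᵢ·(p₁ᵢ/p₀ᵢ) = 23.8253 + 11.9982 + 4.7211 + 19.8475 + 24.3766 + 15.5755 = 100.3441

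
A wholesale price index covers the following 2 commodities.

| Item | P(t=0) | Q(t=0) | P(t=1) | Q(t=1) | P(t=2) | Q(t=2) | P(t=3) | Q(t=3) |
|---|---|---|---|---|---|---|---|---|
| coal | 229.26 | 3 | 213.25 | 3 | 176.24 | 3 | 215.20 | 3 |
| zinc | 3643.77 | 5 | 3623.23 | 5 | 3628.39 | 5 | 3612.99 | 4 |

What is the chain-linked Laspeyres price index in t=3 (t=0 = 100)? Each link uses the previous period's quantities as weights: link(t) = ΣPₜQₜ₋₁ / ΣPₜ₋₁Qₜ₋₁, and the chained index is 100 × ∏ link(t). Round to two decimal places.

Link t=0→t=1:
ΣP(t=1)Q(t=0) = 213.25×3 + 3623.23×5 = 639.75 + 18116.15 = 18755.9
ΣP(t=0)Q(t=0) = 229.26×3 + 3643.77×5 = 687.78 + 18218.85 = 18906.63
link = 18755.9/18906.63 = 0.992028
Link t=1→t=2:
ΣP(t=2)Q(t=1) = 176.24×3 + 3628.39×5 = 528.72 + 18141.95 = 18670.67
ΣP(t=1)Q(t=1) = 213.25×3 + 3623.23×5 = 639.75 + 18116.15 = 18755.9
link = 18670.67/18755.9 = 0.995456
Link t=2→t=3:
ΣP(t=3)Q(t=2) = 215.20×3 + 3612.99×5 = 645.6 + 18064.95 = 18710.55
ΣP(t=2)Q(t=2) = 176.24×3 + 3628.39×5 = 528.72 + 18141.95 = 18670.67
link = 18710.55/18670.67 = 1.002136
Chained index = 100 × 0.992028 × 0.995456 × 1.002136 = 98.9629

98.96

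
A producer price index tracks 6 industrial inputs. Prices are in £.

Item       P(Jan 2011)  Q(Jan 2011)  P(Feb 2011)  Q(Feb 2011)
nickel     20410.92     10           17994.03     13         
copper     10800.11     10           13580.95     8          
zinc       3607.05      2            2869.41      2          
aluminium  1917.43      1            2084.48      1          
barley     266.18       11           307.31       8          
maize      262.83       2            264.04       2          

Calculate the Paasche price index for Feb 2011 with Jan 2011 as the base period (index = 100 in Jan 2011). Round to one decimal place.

Paasche price index uses current-period quantities as weights.
ΣP(Feb 2011)·Q(Feb 2011) = 17994.03×13 + 13580.95×8 + 2869.41×2 + 2084.48×1 + 307.31×8 + 264.04×2 = 233922.39 + 108647.6 + 5738.82 + 2084.48 + 2458.48 + 528.08 = 353379.85
ΣP(Jan 2011)·Q(Feb 2011) = 20410.92×13 + 10800.11×8 + 3607.05×2 + 1917.43×1 + 266.18×8 + 262.83×2 = 265341.96 + 86400.88 + 7214.1 + 1917.43 + 2129.44 + 525.66 = 363529.47
Index = 353379.85 / 363529.47 × 100 = 97.2080

97.2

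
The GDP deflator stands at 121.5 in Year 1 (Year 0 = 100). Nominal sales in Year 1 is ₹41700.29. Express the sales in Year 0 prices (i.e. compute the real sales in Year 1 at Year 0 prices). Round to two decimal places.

Real = Nominal ÷ (Index/100) = 41700.29 ÷ (121.5/100)
     = 41700.29 ÷ 1.215 = 34321.2263

34321.23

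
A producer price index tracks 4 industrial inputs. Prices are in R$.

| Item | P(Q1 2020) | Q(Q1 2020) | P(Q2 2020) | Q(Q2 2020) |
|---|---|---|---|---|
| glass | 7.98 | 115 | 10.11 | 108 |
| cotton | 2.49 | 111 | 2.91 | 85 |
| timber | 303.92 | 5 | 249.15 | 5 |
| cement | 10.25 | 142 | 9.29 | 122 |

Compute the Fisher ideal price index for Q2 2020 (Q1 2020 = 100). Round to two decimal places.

96.95

Laspeyres component (base-period weights):
ΣP(Q2 2020)Q(Q1 2020) = 10.11×115 + 2.91×111 + 249.15×5 + 9.29×142 = 1162.65 + 323.01 + 1245.75 + 1319.18 = 4050.59
ΣP(Q1 2020)Q(Q1 2020) = 7.98×115 + 2.49×111 + 303.92×5 + 10.25×142 = 917.7 + 276.39 + 1519.6 + 1455.5 = 4169.19
L = 4050.59 / 4169.19 × 100 = 97.1553
Paasche component (current-period weights):
ΣP(Q2 2020)Q(Q2 2020) = 10.11×108 + 2.91×85 + 249.15×5 + 9.29×122 = 1091.88 + 247.35 + 1245.75 + 1133.38 = 3718.36
ΣP(Q1 2020)Q(Q2 2020) = 7.98×108 + 2.49×85 + 303.92×5 + 10.25×122 = 861.84 + 211.65 + 1519.6 + 1250.5 = 3843.59
P = 3718.36 / 3843.59 × 100 = 96.7418
Fisher = √(L × P) = √(97.1553 × 96.7418) = 96.9484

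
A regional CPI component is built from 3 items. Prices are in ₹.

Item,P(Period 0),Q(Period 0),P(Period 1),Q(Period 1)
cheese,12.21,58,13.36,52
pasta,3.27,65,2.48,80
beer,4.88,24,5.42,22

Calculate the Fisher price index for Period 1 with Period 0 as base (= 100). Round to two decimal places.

101.78

Laspeyres component (base-period weights):
ΣP(Period 1)Q(Period 0) = 13.36×58 + 2.48×65 + 5.42×24 = 774.88 + 161.2 + 130.08 = 1066.16
ΣP(Period 0)Q(Period 0) = 12.21×58 + 3.27×65 + 4.88×24 = 708.18 + 212.55 + 117.12 = 1037.85
L = 1066.16 / 1037.85 × 100 = 102.7278
Paasche component (current-period weights):
ΣP(Period 1)Q(Period 1) = 13.36×52 + 2.48×80 + 5.42×22 = 694.72 + 198.4 + 119.24 = 1012.36
ΣP(Period 0)Q(Period 1) = 12.21×52 + 3.27×80 + 4.88×22 = 634.92 + 261.6 + 107.36 = 1003.88
P = 1012.36 / 1003.88 × 100 = 100.8447
Fisher = √(L × P) = √(102.7278 × 100.8447) = 101.7819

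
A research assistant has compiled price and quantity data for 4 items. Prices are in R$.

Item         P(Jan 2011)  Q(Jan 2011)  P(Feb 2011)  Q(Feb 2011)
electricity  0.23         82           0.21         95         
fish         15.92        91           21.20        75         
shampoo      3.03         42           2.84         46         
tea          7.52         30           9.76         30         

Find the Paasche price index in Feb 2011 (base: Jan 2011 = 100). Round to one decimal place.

128.6

Paasche price index uses current-period quantities as weights.
ΣP(Feb 2011)·Q(Feb 2011) = 0.21×95 + 21.20×75 + 2.84×46 + 9.76×30 = 19.95 + 1590 + 130.64 + 292.8 = 2033.39
ΣP(Jan 2011)·Q(Feb 2011) = 0.23×95 + 15.92×75 + 3.03×46 + 7.52×30 = 21.85 + 1194 + 139.38 + 225.6 = 1580.83
Index = 2033.39 / 1580.83 × 100 = 128.6280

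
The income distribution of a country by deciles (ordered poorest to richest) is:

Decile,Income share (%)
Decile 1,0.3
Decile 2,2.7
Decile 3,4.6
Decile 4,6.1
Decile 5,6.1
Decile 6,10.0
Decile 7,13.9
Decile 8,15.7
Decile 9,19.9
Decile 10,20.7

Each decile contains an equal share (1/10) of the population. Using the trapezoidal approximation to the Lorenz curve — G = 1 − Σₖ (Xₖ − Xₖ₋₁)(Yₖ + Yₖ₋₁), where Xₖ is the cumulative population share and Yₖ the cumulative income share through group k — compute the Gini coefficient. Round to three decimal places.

0.387

Cumulative income shares Yₖ: 0.0030, 0.0300, 0.0760, 0.1370, 0.1980, 0.2980, 0.4370, 0.5940, 0.7930, 1.0000
Σ (Xₖ−Xₖ₋₁)(Yₖ+Yₖ₋₁) = (1/10)(0.0030+0.0000) + (1/10)(0.0300+0.0030) + (1/10)(0.0760+0.0300) + (1/10)(0.1370+0.0760) + (1/10)(0.1980+0.1370) + (1/10)(0.2980+0.1980) + (1/10)(0.4370+0.2980) + (1/10)(0.5940+0.4370) + (1/10)(0.7930+0.5940) + (1/10)(1.0000+0.7930)
  = 0.0003 + 0.0033 + 0.0106 + 0.0213 + 0.0335 + 0.0496 + 0.0735 + 0.1031 + 0.1387 + 0.1793 = 0.6132
G = 1 − 0.6132 = 0.3868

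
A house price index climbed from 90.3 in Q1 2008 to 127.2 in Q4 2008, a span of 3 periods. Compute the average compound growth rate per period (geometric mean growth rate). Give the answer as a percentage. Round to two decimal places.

Growth factor = (127.2/90.3)^(1/3) = (1.408638)^(1/3) = 1.120985
Growth rate = 1.120985 − 1 = 0.120985 = 12.0985%

12.10%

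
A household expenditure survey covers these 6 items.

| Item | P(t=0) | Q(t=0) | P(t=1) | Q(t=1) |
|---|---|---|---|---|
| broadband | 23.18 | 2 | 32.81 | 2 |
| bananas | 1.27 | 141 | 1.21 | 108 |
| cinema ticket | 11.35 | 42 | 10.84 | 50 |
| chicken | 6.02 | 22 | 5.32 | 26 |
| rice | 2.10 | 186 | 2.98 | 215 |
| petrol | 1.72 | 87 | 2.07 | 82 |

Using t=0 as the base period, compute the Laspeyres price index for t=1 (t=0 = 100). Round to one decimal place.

112.2

Laspeyres price index uses base-period quantities as weights.
ΣP(t=1)·Q(t=0) = 32.81×2 + 1.21×141 + 10.84×42 + 5.32×22 + 2.98×186 + 2.07×87 = 65.62 + 170.61 + 455.28 + 117.04 + 554.28 + 180.09 = 1542.92
ΣP(t=0)·Q(t=0) = 23.18×2 + 1.27×141 + 11.35×42 + 6.02×22 + 2.10×186 + 1.72×87 = 46.36 + 179.07 + 476.7 + 132.44 + 390.6 + 149.64 = 1374.81
Index = 1542.92 / 1374.81 × 100 = 112.2279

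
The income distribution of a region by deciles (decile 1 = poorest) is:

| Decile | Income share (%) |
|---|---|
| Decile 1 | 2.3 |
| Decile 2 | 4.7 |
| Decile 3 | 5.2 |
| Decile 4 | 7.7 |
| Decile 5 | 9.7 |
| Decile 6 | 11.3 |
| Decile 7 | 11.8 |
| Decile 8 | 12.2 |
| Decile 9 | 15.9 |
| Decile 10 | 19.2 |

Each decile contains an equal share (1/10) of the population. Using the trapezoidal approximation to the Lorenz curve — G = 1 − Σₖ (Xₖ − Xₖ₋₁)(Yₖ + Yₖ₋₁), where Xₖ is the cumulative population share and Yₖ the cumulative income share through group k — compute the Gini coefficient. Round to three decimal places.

Cumulative income shares Yₖ: 0.0230, 0.0700, 0.1220, 0.1990, 0.2960, 0.4090, 0.5270, 0.6490, 0.8080, 1.0000
Σ (Xₖ−Xₖ₋₁)(Yₖ+Yₖ₋₁) = (1/10)(0.0230+0.0000) + (1/10)(0.0700+0.0230) + (1/10)(0.1220+0.0700) + (1/10)(0.1990+0.1220) + (1/10)(0.2960+0.1990) + (1/10)(0.4090+0.2960) + (1/10)(0.5270+0.4090) + (1/10)(0.6490+0.5270) + (1/10)(0.8080+0.6490) + (1/10)(1.0000+0.8080)
  = 0.0023 + 0.0093 + 0.0192 + 0.0321 + 0.0495 + 0.0705 + 0.0936 + 0.1176 + 0.1457 + 0.1808 = 0.7206
G = 1 − 0.7206 = 0.2794

0.279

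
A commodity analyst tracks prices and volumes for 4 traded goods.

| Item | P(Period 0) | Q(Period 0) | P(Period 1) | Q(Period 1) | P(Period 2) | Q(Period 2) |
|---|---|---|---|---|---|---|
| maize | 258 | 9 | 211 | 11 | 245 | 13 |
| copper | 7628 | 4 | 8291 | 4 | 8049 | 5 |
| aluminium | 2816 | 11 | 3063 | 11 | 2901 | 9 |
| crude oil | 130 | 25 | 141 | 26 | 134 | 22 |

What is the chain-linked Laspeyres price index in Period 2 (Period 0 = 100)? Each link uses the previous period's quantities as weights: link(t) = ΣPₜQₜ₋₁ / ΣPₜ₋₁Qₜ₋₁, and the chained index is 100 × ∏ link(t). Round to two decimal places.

Link Period 0→Period 1:
ΣP(Period 1)Q(Period 0) = 211×9 + 8291×4 + 3063×11 + 141×25 = 1899 + 33164 + 33693 + 3525 = 72281
ΣP(Period 0)Q(Period 0) = 258×9 + 7628×4 + 2816×11 + 130×25 = 2322 + 30512 + 30976 + 3250 = 67060
link = 72281/67060 = 1.077856
Link Period 1→Period 2:
ΣP(Period 2)Q(Period 1) = 245×11 + 8049×4 + 2901×11 + 134×26 = 2695 + 32196 + 31911 + 3484 = 70286
ΣP(Period 1)Q(Period 1) = 211×11 + 8291×4 + 3063×11 + 141×26 = 2321 + 33164 + 33693 + 3666 = 72844
link = 70286/72844 = 0.964884
Chained index = 100 × 1.077856 × 0.964884 = 104.0006

104.00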